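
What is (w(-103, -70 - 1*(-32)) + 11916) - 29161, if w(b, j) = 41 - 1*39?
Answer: -17243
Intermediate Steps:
w(b, j) = 2 (w(b, j) = 41 - 39 = 2)
(w(-103, -70 - 1*(-32)) + 11916) - 29161 = (2 + 11916) - 29161 = 11918 - 29161 = -17243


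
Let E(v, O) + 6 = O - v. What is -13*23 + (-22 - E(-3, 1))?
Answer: -319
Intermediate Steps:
E(v, O) = -6 + O - v (E(v, O) = -6 + (O - v) = -6 + O - v)
-13*23 + (-22 - E(-3, 1)) = -13*23 + (-22 - (-6 + 1 - 1*(-3))) = -299 + (-22 - (-6 + 1 + 3)) = -299 + (-22 - 1*(-2)) = -299 + (-22 + 2) = -299 - 20 = -319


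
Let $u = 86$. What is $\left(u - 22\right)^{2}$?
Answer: $4096$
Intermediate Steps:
$\left(u - 22\right)^{2} = \left(86 - 22\right)^{2} = 64^{2} = 4096$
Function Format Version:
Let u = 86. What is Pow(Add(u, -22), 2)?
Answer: 4096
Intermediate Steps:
Pow(Add(u, -22), 2) = Pow(Add(86, -22), 2) = Pow(64, 2) = 4096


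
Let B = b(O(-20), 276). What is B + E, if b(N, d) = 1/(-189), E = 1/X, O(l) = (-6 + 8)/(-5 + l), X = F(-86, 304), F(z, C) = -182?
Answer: -53/4914 ≈ -0.010786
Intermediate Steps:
X = -182
O(l) = 2/(-5 + l)
E = -1/182 (E = 1/(-182) = -1/182 ≈ -0.0054945)
b(N, d) = -1/189
B = -1/189 ≈ -0.0052910
B + E = -1/189 - 1/182 = -53/4914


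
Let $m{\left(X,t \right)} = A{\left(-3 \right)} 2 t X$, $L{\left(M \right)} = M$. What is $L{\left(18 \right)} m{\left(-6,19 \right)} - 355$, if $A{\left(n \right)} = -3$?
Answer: $11957$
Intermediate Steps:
$m{\left(X,t \right)} = - 6 X t$ ($m{\left(X,t \right)} = \left(-3\right) 2 t X = - 6 X t$)
$L{\left(18 \right)} m{\left(-6,19 \right)} - 355 = 18 \left(\left(-6\right) \left(-6\right) 19\right) - 355 = 18 \cdot 684 - 355 = 12312 - 355 = 11957$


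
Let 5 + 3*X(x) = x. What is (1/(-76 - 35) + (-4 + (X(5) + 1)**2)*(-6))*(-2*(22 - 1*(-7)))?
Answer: -115826/111 ≈ -1043.5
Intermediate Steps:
X(x) = -5/3 + x/3
(1/(-76 - 35) + (-4 + (X(5) + 1)**2)*(-6))*(-2*(22 - 1*(-7))) = (1/(-76 - 35) + (-4 + ((-5/3 + (1/3)*5) + 1)**2)*(-6))*(-2*(22 - 1*(-7))) = (1/(-111) + (-4 + ((-5/3 + 5/3) + 1)**2)*(-6))*(-2*(22 + 7)) = (-1/111 + (-4 + (0 + 1)**2)*(-6))*(-2*29) = (-1/111 + (-4 + 1**2)*(-6))*(-58) = (-1/111 + (-4 + 1)*(-6))*(-58) = (-1/111 - 3*(-6))*(-58) = (-1/111 + 18)*(-58) = (1997/111)*(-58) = -115826/111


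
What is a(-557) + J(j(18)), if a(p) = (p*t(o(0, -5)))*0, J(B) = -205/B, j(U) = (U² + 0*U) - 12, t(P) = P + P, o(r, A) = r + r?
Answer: -205/312 ≈ -0.65705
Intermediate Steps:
o(r, A) = 2*r
t(P) = 2*P
j(U) = -12 + U² (j(U) = (U² + 0) - 12 = U² - 12 = -12 + U²)
a(p) = 0 (a(p) = (p*(2*(2*0)))*0 = (p*(2*0))*0 = (p*0)*0 = 0*0 = 0)
a(-557) + J(j(18)) = 0 - 205/(-12 + 18²) = 0 - 205/(-12 + 324) = 0 - 205/312 = -205/312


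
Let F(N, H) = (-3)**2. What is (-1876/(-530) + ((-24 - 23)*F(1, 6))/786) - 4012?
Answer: -278344769/69430 ≈ -4009.0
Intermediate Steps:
F(N, H) = 9
(-1876/(-530) + ((-24 - 23)*F(1, 6))/786) - 4012 = (-1876/(-530) + ((-24 - 23)*9)/786) - 4012 = (-1876*(-1/530) - 47*9*(1/786)) - 4012 = (938/265 - 423*1/786) - 4012 = (938/265 - 141/262) - 4012 = 208391/69430 - 4012 = -278344769/69430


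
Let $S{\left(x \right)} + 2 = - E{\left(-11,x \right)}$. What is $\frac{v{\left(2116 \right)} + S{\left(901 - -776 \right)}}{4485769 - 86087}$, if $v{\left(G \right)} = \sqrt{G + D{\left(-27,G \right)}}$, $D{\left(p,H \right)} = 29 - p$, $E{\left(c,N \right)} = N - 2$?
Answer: $- \frac{1677}{4399682} + \frac{\sqrt{543}}{2199841} \approx -0.00037057$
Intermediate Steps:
$E{\left(c,N \right)} = -2 + N$
$v{\left(G \right)} = \sqrt{56 + G}$ ($v{\left(G \right)} = \sqrt{G + \left(29 - -27\right)} = \sqrt{G + \left(29 + 27\right)} = \sqrt{G + 56} = \sqrt{56 + G}$)
$S{\left(x \right)} = - x$ ($S{\left(x \right)} = -2 - \left(-2 + x\right) = - x$)
$\frac{v{\left(2116 \right)} + S{\left(901 - -776 \right)}}{4485769 - 86087} = \frac{\sqrt{56 + 2116} - \left(901 - -776\right)}{4485769 - 86087} = \frac{\sqrt{2172} - \left(901 + 776\right)}{4399682} = \left(2 \sqrt{543} - 1677\right) \frac{1}{4399682} = \left(-1677 + 2 \sqrt{543}\right) \frac{1}{4399682} = - \frac{1677}{4399682} + \frac{\sqrt{543}}{2199841}$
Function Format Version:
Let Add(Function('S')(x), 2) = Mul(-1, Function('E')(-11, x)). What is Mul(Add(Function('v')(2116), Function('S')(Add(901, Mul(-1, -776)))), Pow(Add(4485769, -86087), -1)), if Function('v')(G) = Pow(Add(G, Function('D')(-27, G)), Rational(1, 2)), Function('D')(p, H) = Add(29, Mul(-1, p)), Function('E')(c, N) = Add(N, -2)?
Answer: Add(Rational(-1677, 4399682), Mul(Rational(1, 2199841), Pow(543, Rational(1, 2)))) ≈ -0.00037057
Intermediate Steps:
Function('E')(c, N) = Add(-2, N)
Function('v')(G) = Pow(Add(56, G), Rational(1, 2)) (Function('v')(G) = Pow(Add(G, Add(29, Mul(-1, -27))), Rational(1, 2)) = Pow(Add(G, Add(29, 27)), Rational(1, 2)) = Pow(Add(G, 56), Rational(1, 2)) = Pow(Add(56, G), Rational(1, 2)))
Function('S')(x) = Mul(-1, x) (Function('S')(x) = Add(-2, Mul(-1, Add(-2, x))) = Add(-2, Add(2, Mul(-1, x))) = Mul(-1, x))
Mul(Add(Function('v')(2116), Function('S')(Add(901, Mul(-1, -776)))), Pow(Add(4485769, -86087), -1)) = Mul(Add(Pow(Add(56, 2116), Rational(1, 2)), Mul(-1, Add(901, Mul(-1, -776)))), Pow(Add(4485769, -86087), -1)) = Mul(Add(Pow(2172, Rational(1, 2)), Mul(-1, Add(901, 776))), Pow(4399682, -1)) = Mul(Add(Mul(2, Pow(543, Rational(1, 2))), Mul(-1, 1677)), Rational(1, 4399682)) = Mul(Add(Mul(2, Pow(543, Rational(1, 2))), -1677), Rational(1, 4399682)) = Mul(Add(-1677, Mul(2, Pow(543, Rational(1, 2)))), Rational(1, 4399682)) = Add(Rational(-1677, 4399682), Mul(Rational(1, 2199841), Pow(543, Rational(1, 2))))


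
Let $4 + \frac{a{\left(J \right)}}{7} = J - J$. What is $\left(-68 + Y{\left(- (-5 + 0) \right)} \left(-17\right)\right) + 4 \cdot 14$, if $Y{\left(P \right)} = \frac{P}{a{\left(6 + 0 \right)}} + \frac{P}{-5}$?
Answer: $\frac{225}{28} \approx 8.0357$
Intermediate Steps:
$a{\left(J \right)} = -28$ ($a{\left(J \right)} = -28 + 7 \left(J - J\right) = -28 + 7 \cdot 0 = -28 + 0 = -28$)
$Y{\left(P \right)} = - \frac{33 P}{140}$ ($Y{\left(P \right)} = \frac{P}{-28} + \frac{P}{-5} = P \left(- \frac{1}{28}\right) + P \left(- \frac{1}{5}\right) = - \frac{P}{28} - \frac{P}{5} = - \frac{33 P}{140}$)
$\left(-68 + Y{\left(- (-5 + 0) \right)} \left(-17\right)\right) + 4 \cdot 14 = \left(-68 + - \frac{33 \left(- (-5 + 0)\right)}{140} \left(-17\right)\right) + 4 \cdot 14 = \left(-68 + - \frac{33 \left(\left(-1\right) \left(-5\right)\right)}{140} \left(-17\right)\right) + 56 = \left(-68 + \left(- \frac{33}{140}\right) 5 \left(-17\right)\right) + 56 = \left(-68 - - \frac{561}{28}\right) + 56 = \left(-68 + \frac{561}{28}\right) + 56 = - \frac{1343}{28} + 56 = \frac{225}{28}$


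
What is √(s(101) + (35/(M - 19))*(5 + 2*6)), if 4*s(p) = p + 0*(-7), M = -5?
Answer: √66/12 ≈ 0.67700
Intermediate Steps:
s(p) = p/4 (s(p) = (p + 0*(-7))/4 = (p + 0)/4 = p/4)
√(s(101) + (35/(M - 19))*(5 + 2*6)) = √((¼)*101 + (35/(-5 - 19))*(5 + 2*6)) = √(101/4 + (35/(-24))*(5 + 12)) = √(101/4 + (35*(-1/24))*17) = √(101/4 - 35/24*17) = √(101/4 - 595/24) = √(11/24) = √66/12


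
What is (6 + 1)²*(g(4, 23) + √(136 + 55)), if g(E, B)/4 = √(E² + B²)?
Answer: 49*√191 + 196*√545 ≈ 5252.9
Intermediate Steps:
g(E, B) = 4*√(B² + E²) (g(E, B) = 4*√(E² + B²) = 4*√(B² + E²))
(6 + 1)²*(g(4, 23) + √(136 + 55)) = (6 + 1)²*(4*√(23² + 4²) + √(136 + 55)) = 7²*(4*√(529 + 16) + √191) = 49*(4*√545 + √191) = 49*(√191 + 4*√545) = 49*√191 + 196*√545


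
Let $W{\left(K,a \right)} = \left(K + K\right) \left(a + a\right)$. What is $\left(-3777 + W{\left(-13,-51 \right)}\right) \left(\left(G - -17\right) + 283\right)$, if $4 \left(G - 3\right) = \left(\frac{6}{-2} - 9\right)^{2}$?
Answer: $-381375$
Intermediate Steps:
$W{\left(K,a \right)} = 4 K a$ ($W{\left(K,a \right)} = 2 K 2 a = 4 K a$)
$G = 39$ ($G = 3 + \frac{\left(\frac{6}{-2} - 9\right)^{2}}{4} = 3 + \frac{\left(6 \left(- \frac{1}{2}\right) - 9\right)^{2}}{4} = 3 + \frac{\left(-3 - 9\right)^{2}}{4} = 3 + \frac{\left(-12\right)^{2}}{4} = 3 + \frac{1}{4} \cdot 144 = 3 + 36 = 39$)
$\left(-3777 + W{\left(-13,-51 \right)}\right) \left(\left(G - -17\right) + 283\right) = \left(-3777 + 4 \left(-13\right) \left(-51\right)\right) \left(\left(39 - -17\right) + 283\right) = \left(-3777 + 2652\right) \left(\left(39 + 17\right) + 283\right) = - 1125 \left(56 + 283\right) = \left(-1125\right) 339 = -381375$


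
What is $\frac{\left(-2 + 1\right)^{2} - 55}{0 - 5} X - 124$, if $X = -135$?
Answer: $-1582$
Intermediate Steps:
$\frac{\left(-2 + 1\right)^{2} - 55}{0 - 5} X - 124 = \frac{\left(-2 + 1\right)^{2} - 55}{0 - 5} \left(-135\right) - 124 = \frac{\left(-1\right)^{2} - 55}{-5} \left(-135\right) - 124 = \left(1 - 55\right) \left(- \frac{1}{5}\right) \left(-135\right) - 124 = \left(-54\right) \left(- \frac{1}{5}\right) \left(-135\right) - 124 = \frac{54}{5} \left(-135\right) - 124 = -1458 - 124 = -1582$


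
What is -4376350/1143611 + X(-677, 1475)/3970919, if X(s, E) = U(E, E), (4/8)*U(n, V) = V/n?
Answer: -17378129078428/4541186648509 ≈ -3.8268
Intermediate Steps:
U(n, V) = 2*V/n (U(n, V) = 2*(V/n) = 2*V/n)
X(s, E) = 2 (X(s, E) = 2*E/E = 2)
-4376350/1143611 + X(-677, 1475)/3970919 = -4376350/1143611 + 2/3970919 = -17378129078428/4541186648509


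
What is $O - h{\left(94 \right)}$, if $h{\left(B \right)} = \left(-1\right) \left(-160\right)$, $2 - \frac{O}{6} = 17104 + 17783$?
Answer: $-209470$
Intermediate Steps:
$O = -209310$ ($O = 12 - 6 \left(17104 + 17783\right) = 12 - 209322 = -209310$)
$h{\left(B \right)} = 160$
$O - h{\left(94 \right)} = -209310 - 160 = -209470$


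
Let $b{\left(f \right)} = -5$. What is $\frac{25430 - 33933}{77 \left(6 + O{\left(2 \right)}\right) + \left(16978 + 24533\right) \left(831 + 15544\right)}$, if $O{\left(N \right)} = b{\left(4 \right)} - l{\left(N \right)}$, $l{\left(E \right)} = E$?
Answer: $- \frac{8503}{679742548} \approx -1.2509 \cdot 10^{-5}$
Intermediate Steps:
$O{\left(N \right)} = -5 - N$
$\frac{25430 - 33933}{77 \left(6 + O{\left(2 \right)}\right) + \left(16978 + 24533\right) \left(831 + 15544\right)} = \frac{25430 - 33933}{77 \left(6 - 7\right) + \left(16978 + 24533\right) \left(831 + 15544\right)} = - \frac{8503}{77 \left(6 - 7\right) + 41511 \cdot 16375} = - \frac{8503}{77 \left(6 - 7\right) + 679742625} = - \frac{8503}{77 \left(-1\right) + 679742625} = - \frac{8503}{-77 + 679742625} = - \frac{8503}{679742548}$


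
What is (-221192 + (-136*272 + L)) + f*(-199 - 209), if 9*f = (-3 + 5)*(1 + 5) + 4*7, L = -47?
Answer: -780133/3 ≈ -2.6004e+5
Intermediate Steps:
f = 40/9 (f = ((-3 + 5)*(1 + 5) + 4*7)/9 = (2*6 + 28)/9 = (12 + 28)/9 = (⅑)*40 = 40/9 ≈ 4.4444)
(-221192 + (-136*272 + L)) + f*(-199 - 209) = (-221192 + (-136*272 - 47)) + 40*(-199 - 209)/9 = (-221192 + (-36992 - 47)) + (40/9)*(-408) = (-221192 - 37039) - 5440/3 = -258231 - 5440/3 = -780133/3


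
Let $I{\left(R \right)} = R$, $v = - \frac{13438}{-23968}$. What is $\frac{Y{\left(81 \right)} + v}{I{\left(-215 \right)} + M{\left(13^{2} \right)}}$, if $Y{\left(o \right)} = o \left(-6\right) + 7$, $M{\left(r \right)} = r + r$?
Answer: $- \frac{5733617}{1474032} \approx -3.8898$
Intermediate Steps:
$M{\left(r \right)} = 2 r$
$v = \frac{6719}{11984}$ ($v = \left(-13438\right) \left(- \frac{1}{23968}\right) = \frac{6719}{11984} \approx 0.56066$)
$Y{\left(o \right)} = 7 - 6 o$ ($Y{\left(o \right)} = - 6 o + 7 = 7 - 6 o$)
$\frac{Y{\left(81 \right)} + v}{I{\left(-215 \right)} + M{\left(13^{2} \right)}} = \frac{\left(7 - 486\right) + \frac{6719}{11984}}{-215 + 2 \cdot 13^{2}} = \frac{\left(7 - 486\right) + \frac{6719}{11984}}{-215 + 2 \cdot 169} = \frac{-479 + \frac{6719}{11984}}{-215 + 338} = - \frac{5733617}{11984 \cdot 123} = \left(- \frac{5733617}{11984}\right) \frac{1}{123} = - \frac{5733617}{1474032}$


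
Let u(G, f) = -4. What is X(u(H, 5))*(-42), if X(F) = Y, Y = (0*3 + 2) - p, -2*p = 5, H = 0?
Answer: -189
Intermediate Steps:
p = -5/2 (p = -1/2*5 = -5/2 ≈ -2.5000)
Y = 9/2 (Y = (0*3 + 2) - 1*(-5/2) = (0 + 2) + 5/2 = 2 + 5/2 = 9/2 ≈ 4.5000)
X(F) = 9/2
X(u(H, 5))*(-42) = (9/2)*(-42) = -189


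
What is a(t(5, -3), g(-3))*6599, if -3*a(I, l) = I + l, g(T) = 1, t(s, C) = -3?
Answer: 13198/3 ≈ 4399.3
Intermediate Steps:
a(I, l) = -I/3 - l/3 (a(I, l) = -(I + l)/3 = -I/3 - l/3)
a(t(5, -3), g(-3))*6599 = (-1/3*(-3) - 1/3*1)*6599 = (1 - 1/3)*6599 = (2/3)*6599 = 13198/3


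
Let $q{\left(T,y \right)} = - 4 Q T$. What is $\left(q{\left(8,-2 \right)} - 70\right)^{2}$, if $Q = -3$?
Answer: $676$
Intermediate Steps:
$q{\left(T,y \right)} = 12 T$ ($q{\left(T,y \right)} = \left(-4\right) \left(-3\right) T = 12 T$)
$\left(q{\left(8,-2 \right)} - 70\right)^{2} = \left(12 \cdot 8 - 70\right)^{2} = \left(96 - 70\right)^{2} = 26^{2} = 676$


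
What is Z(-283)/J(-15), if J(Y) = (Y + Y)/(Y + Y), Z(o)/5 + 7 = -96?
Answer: -515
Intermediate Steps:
Z(o) = -515 (Z(o) = -35 + 5*(-96) = -35 - 480 = -515)
J(Y) = 1 (J(Y) = (2*Y)/((2*Y)) = (2*Y)*(1/(2*Y)) = 1)
Z(-283)/J(-15) = -515/1 = -515*1 = -515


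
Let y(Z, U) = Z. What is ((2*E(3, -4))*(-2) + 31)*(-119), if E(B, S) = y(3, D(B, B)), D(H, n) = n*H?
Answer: -2261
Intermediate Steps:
D(H, n) = H*n
E(B, S) = 3
((2*E(3, -4))*(-2) + 31)*(-119) = ((2*3)*(-2) + 31)*(-119) = (6*(-2) + 31)*(-119) = (-12 + 31)*(-119) = 19*(-119) = -2261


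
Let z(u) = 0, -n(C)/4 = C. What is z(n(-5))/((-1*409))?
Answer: 0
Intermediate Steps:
n(C) = -4*C
z(n(-5))/((-1*409)) = 0/((-1*409)) = 0/(-409) = 0*(-1/409) = 0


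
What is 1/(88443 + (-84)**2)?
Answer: 1/95499 ≈ 1.0471e-5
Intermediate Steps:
1/(88443 + (-84)**2) = 1/(88443 + 7056) = 1/95499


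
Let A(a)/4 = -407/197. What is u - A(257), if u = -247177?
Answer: -48692241/197 ≈ -2.4717e+5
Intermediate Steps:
A(a) = -1628/197 (A(a) = 4*(-407/197) = -1628/197)
u - A(257) = -247177 - 1*(-1628/197) = -247177 + 1628/197 = -48692241/197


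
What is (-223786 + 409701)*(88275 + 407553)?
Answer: 92181862620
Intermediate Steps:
(-223786 + 409701)*(88275 + 407553) = 185915*495828 = 92181862620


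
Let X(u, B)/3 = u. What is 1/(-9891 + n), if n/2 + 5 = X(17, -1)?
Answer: -1/9799 ≈ -0.00010205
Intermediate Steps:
X(u, B) = 3*u
n = 92 (n = -10 + 2*(3*17) = -10 + 2*51 = -10 + 102 = 92)
1/(-9891 + n) = 1/(-9891 + 92) = 1/(-9799) = -1/9799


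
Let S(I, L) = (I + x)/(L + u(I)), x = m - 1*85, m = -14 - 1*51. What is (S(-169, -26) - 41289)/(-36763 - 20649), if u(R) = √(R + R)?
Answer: 402488/559767 - 319*I*√2/4478136 ≈ 0.71903 - 0.00010074*I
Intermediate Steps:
m = -65 (m = -14 - 51 = -65)
u(R) = √2*√R (u(R) = √(2*R) = √2*√R)
x = -150 (x = -65 - 1*85 = -65 - 85 = -150)
S(I, L) = (-150 + I)/(L + √2*√I) (S(I, L) = (I - 150)/(L + √2*√I) = (-150 + I)/(L + √2*√I))
(S(-169, -26) - 41289)/(-36763 - 20649) = ((-150 - 169)/(-26 + √2*√(-169)) - 41289)/(-36763 - 20649) = (-319/(-26 + √2*(13*I)) - 41289)/(-57412) = (-319/(-26 + 13*I*√2) - 41289)*(-1/57412) = (-41289 - 319/(-26 + 13*I*√2))*(-1/57412) = 41289/57412 + 319/(57412*(-26 + 13*I*√2))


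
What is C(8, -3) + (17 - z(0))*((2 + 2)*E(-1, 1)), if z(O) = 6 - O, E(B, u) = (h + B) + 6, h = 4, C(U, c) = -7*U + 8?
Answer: 348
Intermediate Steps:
C(U, c) = 8 - 7*U
E(B, u) = 10 + B (E(B, u) = (4 + B) + 6 = 10 + B)
C(8, -3) + (17 - z(0))*((2 + 2)*E(-1, 1)) = (8 - 7*8) + (17 - (6 - 1*0))*((2 + 2)*(10 - 1)) = (8 - 56) + (17 - (6 + 0))*(4*9) = -48 + (17 - 1*6)*36 = -48 + (17 - 6)*36 = -48 + 11*36 = -48 + 396 = 348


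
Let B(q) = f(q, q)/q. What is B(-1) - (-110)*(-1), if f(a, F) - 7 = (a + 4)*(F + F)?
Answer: -111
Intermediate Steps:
f(a, F) = 7 + 2*F*(4 + a) (f(a, F) = 7 + (a + 4)*(F + F) = 7 + (4 + a)*(2*F) = 7 + 2*F*(4 + a))
B(q) = (7 + 2*q² + 8*q)/q (B(q) = (7 + 8*q + 2*q*q)/q = (7 + 8*q + 2*q²)/q = (7 + 2*q² + 8*q)/q)
B(-1) - (-110)*(-1) = (8 + 2*(-1) + 7/(-1)) - (-110)*(-1) = (8 - 2 + 7*(-1)) - 10*11 = (8 - 2 - 7) - 110 = -1 - 110 = -111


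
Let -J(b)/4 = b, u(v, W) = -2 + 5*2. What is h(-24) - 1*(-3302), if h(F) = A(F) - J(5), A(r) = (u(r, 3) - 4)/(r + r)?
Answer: 39863/12 ≈ 3321.9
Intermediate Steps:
u(v, W) = 8 (u(v, W) = -2 + 10 = 8)
A(r) = 2/r (A(r) = (8 - 4)/(r + r) = 4/((2*r)) = 4*(1/(2*r)) = 2/r)
J(b) = -4*b
h(F) = 20 + 2/F (h(F) = 2/F - (-4)*5 = 2/F - 1*(-20) = 2/F + 20 = 20 + 2/F)
h(-24) - 1*(-3302) = (20 + 2/(-24)) - 1*(-3302) = (20 + 2*(-1/24)) + 3302 = (20 - 1/12) + 3302 = 239/12 + 3302 = 39863/12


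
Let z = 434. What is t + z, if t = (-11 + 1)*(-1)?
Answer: 444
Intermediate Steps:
t = 10 (t = -10*(-1) = 10)
t + z = 10 + 434 = 444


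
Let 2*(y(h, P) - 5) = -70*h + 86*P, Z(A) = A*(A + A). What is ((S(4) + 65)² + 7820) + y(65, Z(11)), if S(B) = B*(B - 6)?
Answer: 19205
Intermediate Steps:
Z(A) = 2*A² (Z(A) = A*(2*A) = 2*A²)
y(h, P) = 5 - 35*h + 43*P (y(h, P) = 5 + (-70*h + 86*P)/2 = 5 + (-35*h + 43*P) = 5 - 35*h + 43*P)
S(B) = B*(-6 + B)
((S(4) + 65)² + 7820) + y(65, Z(11)) = ((4*(-6 + 4) + 65)² + 7820) + (5 - 35*65 + 43*(2*11²)) = ((4*(-2) + 65)² + 7820) + (5 - 2275 + 43*(2*121)) = ((-8 + 65)² + 7820) + (5 - 2275 + 43*242) = (57² + 7820) + (5 - 2275 + 10406) = (3249 + 7820) + 8136 = 11069 + 8136 = 19205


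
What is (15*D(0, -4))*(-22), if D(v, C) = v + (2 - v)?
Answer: -660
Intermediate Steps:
D(v, C) = 2
(15*D(0, -4))*(-22) = (15*2)*(-22) = 30*(-22) = -660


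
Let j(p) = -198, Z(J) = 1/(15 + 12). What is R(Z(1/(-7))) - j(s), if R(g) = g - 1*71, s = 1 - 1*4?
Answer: 3430/27 ≈ 127.04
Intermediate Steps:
s = -3 (s = 1 - 4 = -3)
Z(J) = 1/27
R(g) = -71 + g (R(g) = g - 71 = -71 + g)
R(Z(1/(-7))) - j(s) = (-71 + 1/27) - 1*(-198) = -1916/27 + 198 = 3430/27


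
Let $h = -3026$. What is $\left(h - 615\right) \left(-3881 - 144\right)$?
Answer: $14655025$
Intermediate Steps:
$\left(h - 615\right) \left(-3881 - 144\right) = \left(-3026 - 615\right) \left(-3881 - 144\right) = - 3641 \left(-3881 + \left(-1631 + 1487\right)\right) = - 3641 \left(-3881 - 144\right) = \left(-3641\right) \left(-4025\right) = 14655025$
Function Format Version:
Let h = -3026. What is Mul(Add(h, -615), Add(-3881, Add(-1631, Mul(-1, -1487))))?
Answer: 14655025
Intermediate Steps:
Mul(Add(h, -615), Add(-3881, Add(-1631, Mul(-1, -1487)))) = Mul(Add(-3026, -615), Add(-3881, Add(-1631, Mul(-1, -1487)))) = Mul(-3641, Add(-3881, Add(-1631, 1487))) = Mul(-3641, Add(-3881, -144)) = Mul(-3641, -4025) = 14655025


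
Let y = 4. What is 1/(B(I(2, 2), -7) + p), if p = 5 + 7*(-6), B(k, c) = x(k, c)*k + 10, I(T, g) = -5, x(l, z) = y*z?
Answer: 1/113 ≈ 0.0088496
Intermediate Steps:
x(l, z) = 4*z
B(k, c) = 10 + 4*c*k (B(k, c) = (4*c)*k + 10 = 4*c*k + 10 = 10 + 4*c*k)
p = -37 (p = 5 - 42 = -37)
1/(B(I(2, 2), -7) + p) = 1/((10 + 4*(-7)*(-5)) - 37) = 1/((10 + 140) - 37) = 1/(150 - 37) = 1/113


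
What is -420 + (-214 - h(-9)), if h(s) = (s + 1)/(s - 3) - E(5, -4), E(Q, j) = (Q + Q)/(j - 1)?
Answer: -1910/3 ≈ -636.67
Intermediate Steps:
E(Q, j) = 2*Q/(-1 + j) (E(Q, j) = (2*Q)/(-1 + j) = 2*Q/(-1 + j))
h(s) = 2 + (1 + s)/(-3 + s) (h(s) = (s + 1)/(s - 3) - 2*5/(-1 - 4) = (1 + s)/(-3 + s) - 2*5/(-5) = (1 + s)/(-3 + s) - 2*5*(-1)/5 = (1 + s)/(-3 + s) - 1*(-2) = (1 + s)/(-3 + s) + 2 = 2 + (1 + s)/(-3 + s))
-420 + (-214 - h(-9)) = -420 + (-214 - (-5 + 3*(-9))/(-3 - 9)) = -420 + (-214 - (-5 - 27)/(-12)) = -420 + (-214 - (-1)*(-32)/12) = -420 + (-214 - 1*8/3) = -420 + (-214 - 8/3) = -420 - 650/3 = -1910/3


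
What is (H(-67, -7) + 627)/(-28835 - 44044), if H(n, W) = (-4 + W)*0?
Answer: -209/24293 ≈ -0.0086033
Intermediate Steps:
H(n, W) = 0
(H(-67, -7) + 627)/(-28835 - 44044) = (0 + 627)/(-28835 - 44044) = 627/(-72879) = 627*(-1/72879) = -209/24293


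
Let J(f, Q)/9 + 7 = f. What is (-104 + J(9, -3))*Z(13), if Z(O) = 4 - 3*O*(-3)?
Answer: -10406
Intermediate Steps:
J(f, Q) = -63 + 9*f
Z(O) = 4 + 9*O
(-104 + J(9, -3))*Z(13) = (-104 + (-63 + 9*9))*(4 + 9*13) = (-104 + (-63 + 81))*(4 + 117) = (-104 + 18)*121 = -86*121 = -10406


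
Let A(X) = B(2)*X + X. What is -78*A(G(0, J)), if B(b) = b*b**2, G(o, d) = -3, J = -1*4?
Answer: 2106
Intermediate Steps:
J = -4
B(b) = b**3
A(X) = 9*X (A(X) = 2**3*X + X = 8*X + X = 9*X)
-78*A(G(0, J)) = -702*(-3) = -78*(-27) = 2106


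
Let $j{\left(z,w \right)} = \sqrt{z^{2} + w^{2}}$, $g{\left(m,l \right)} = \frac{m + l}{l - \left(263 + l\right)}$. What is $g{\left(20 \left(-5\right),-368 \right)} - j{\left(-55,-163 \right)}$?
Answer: $\frac{468}{263} - \sqrt{29594} \approx -170.25$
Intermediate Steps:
$g{\left(m,l \right)} = - \frac{l}{263} - \frac{m}{263}$ ($g{\left(m,l \right)} = \frac{l + m}{-263} = \left(l + m\right) \left(- \frac{1}{263}\right) = - \frac{l}{263} - \frac{m}{263}$)
$j{\left(z,w \right)} = \sqrt{w^{2} + z^{2}}$
$g{\left(20 \left(-5\right),-368 \right)} - j{\left(-55,-163 \right)} = \left(\left(- \frac{1}{263}\right) \left(-368\right) - \frac{20 \left(-5\right)}{263}\right) - \sqrt{\left(-163\right)^{2} + \left(-55\right)^{2}} = \left(\frac{368}{263} - - \frac{100}{263}\right) - \sqrt{26569 + 3025} = \left(\frac{368}{263} + \frac{100}{263}\right) - \sqrt{29594} = \frac{468}{263} - \sqrt{29594}$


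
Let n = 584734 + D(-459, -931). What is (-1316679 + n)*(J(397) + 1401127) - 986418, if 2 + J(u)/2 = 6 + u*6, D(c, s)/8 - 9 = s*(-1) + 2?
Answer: -1018446875109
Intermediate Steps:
D(c, s) = 88 - 8*s (D(c, s) = 72 + 8*(s*(-1) + 2) = 72 + 8*(-s + 2) = 72 + 8*(2 - s) = 72 + (16 - 8*s) = 88 - 8*s)
J(u) = 8 + 12*u (J(u) = -4 + 2*(6 + u*6) = -4 + 2*(6 + 6*u) = -4 + (12 + 12*u) = 8 + 12*u)
n = 592270 (n = 584734 + (88 - 8*(-931)) = 584734 + (88 + 7448) = 584734 + 7536 = 592270)
(-1316679 + n)*(J(397) + 1401127) - 986418 = (-1316679 + 592270)*((8 + 12*397) + 1401127) - 986418 = -724409*((8 + 4764) + 1401127) - 986418 = -724409*(4772 + 1401127) - 986418 = -724409*1405899 - 986418 = -1018445888691 - 986418 = -1018446875109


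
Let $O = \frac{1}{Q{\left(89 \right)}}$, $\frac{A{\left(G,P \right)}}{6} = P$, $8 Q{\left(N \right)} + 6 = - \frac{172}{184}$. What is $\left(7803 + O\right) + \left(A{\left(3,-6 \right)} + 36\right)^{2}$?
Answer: $\frac{2488789}{319} \approx 7801.8$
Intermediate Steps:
$Q{\left(N \right)} = - \frac{319}{368}$ ($Q{\left(N \right)} = - \frac{3}{4} + \frac{\left(-172\right) \frac{1}{184}}{8} = - \frac{3}{4} + \frac{1}{8} \left(- \frac{43}{46}\right) = - \frac{3}{4} - \frac{43}{368} = - \frac{319}{368}$)
$A{\left(G,P \right)} = 6 P$
$O = - \frac{368}{319}$ ($O = \frac{1}{- \frac{319}{368}} = - \frac{368}{319} \approx -1.1536$)
$\left(7803 + O\right) + \left(A{\left(3,-6 \right)} + 36\right)^{2} = \left(7803 - \frac{368}{319}\right) + \left(6 \left(-6\right) + 36\right)^{2} = \frac{2488789}{319} + \left(-36 + 36\right)^{2} = \frac{2488789}{319} + 0^{2} = \frac{2488789}{319} + 0 = \frac{2488789}{319}$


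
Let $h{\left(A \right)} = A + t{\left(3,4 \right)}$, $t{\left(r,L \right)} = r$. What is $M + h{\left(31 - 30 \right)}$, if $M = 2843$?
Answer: $2847$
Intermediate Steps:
$h{\left(A \right)} = 3 + A$ ($h{\left(A \right)} = A + 3 = 3 + A$)
$M + h{\left(31 - 30 \right)} = 2843 + \left(3 + \left(31 - 30\right)\right) = 2843 + \left(3 + 1\right) = 2843 + 4 = 2847$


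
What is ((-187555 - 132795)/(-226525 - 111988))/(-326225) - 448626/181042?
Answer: -990849135794975/399854442777377 ≈ -2.4780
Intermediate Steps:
((-187555 - 132795)/(-226525 - 111988))/(-326225) - 448626/181042 = -320350/(-338513)*(-1/326225) - 448626*1/181042 = -320350*(-1/338513)*(-1/326225) - 224313/90521 = (320350/338513)*(-1/326225) - 224313/90521 = -12814/4417256137 - 224313/90521 = -990849135794975/399854442777377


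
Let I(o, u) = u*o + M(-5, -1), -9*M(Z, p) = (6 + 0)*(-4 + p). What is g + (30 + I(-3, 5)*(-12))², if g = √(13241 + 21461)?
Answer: 28900 + √34702 ≈ 29086.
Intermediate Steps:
M(Z, p) = 8/3 - 2*p/3 (M(Z, p) = -(6 + 0)*(-4 + p)/9 = -2*(-4 + p)/3 = -(-24 + 6*p)/9 = 8/3 - 2*p/3)
I(o, u) = 10/3 + o*u (I(o, u) = u*o + (8/3 - ⅔*(-1)) = o*u + (8/3 + ⅔) = o*u + 10/3 = 10/3 + o*u)
g = √34702 ≈ 186.28
g + (30 + I(-3, 5)*(-12))² = √34702 + (30 + (10/3 - 3*5)*(-12))² = √34702 + (30 + (10/3 - 15)*(-12))² = √34702 + (30 - 35/3*(-12))² = √34702 + (30 + 140)² = √34702 + 170² = √34702 + 28900 = 28900 + √34702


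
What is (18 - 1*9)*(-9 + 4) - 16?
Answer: -61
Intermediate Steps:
(18 - 1*9)*(-9 + 4) - 16 = (18 - 9)*(-5) - 16 = 9*(-5) - 16 = -45 - 16 = -61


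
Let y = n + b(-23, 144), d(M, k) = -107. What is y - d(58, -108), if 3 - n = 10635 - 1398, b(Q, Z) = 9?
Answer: -9118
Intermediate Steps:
n = -9234 (n = 3 - (10635 - 1398) = 3 - 1*9237 = 3 - 9237 = -9234)
y = -9225 (y = -9234 + 9 = -9225)
y - d(58, -108) = -9225 - 1*(-107) = -9225 + 107 = -9118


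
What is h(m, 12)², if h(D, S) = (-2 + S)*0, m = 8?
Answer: 0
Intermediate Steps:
h(D, S) = 0
h(m, 12)² = 0² = 0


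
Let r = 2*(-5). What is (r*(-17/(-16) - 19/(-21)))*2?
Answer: -3305/84 ≈ -39.345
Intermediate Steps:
r = -10
(r*(-17/(-16) - 19/(-21)))*2 = -10*(-17/(-16) - 19/(-21))*2 = -10*(-17*(-1/16) - 19*(-1/21))*2 = -10*(17/16 + 19/21)*2 = -10*661/336*2 = -3305/168*2 = -3305/84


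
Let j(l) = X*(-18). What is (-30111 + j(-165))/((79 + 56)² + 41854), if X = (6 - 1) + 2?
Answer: -30237/60079 ≈ -0.50329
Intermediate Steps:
X = 7 (X = 5 + 2 = 7)
j(l) = -126 (j(l) = 7*(-18) = -126)
(-30111 + j(-165))/((79 + 56)² + 41854) = (-30111 - 126)/((79 + 56)² + 41854) = -30237/(135² + 41854) = -30237/(18225 + 41854) = -30237/60079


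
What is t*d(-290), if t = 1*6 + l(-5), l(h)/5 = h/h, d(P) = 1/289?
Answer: 11/289 ≈ 0.038062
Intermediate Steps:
d(P) = 1/289
l(h) = 5 (l(h) = 5*(h/h) = 5*1 = 5)
t = 11 (t = 1*6 + 5 = 6 + 5 = 11)
t*d(-290) = 11*(1/289) = 11/289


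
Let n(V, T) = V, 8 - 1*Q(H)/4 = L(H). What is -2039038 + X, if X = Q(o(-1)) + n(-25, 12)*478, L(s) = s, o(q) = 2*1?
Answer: -2050964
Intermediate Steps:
o(q) = 2
Q(H) = 32 - 4*H
X = -11926 (X = (32 - 4*2) - 25*478 = (32 - 8) - 11950 = 24 - 11950 = -11926)
-2039038 + X = -2039038 - 11926 = -2050964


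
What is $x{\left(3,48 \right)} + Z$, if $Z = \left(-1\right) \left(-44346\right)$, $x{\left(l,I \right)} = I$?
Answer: $44394$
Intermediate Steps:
$Z = 44346$
$x{\left(3,48 \right)} + Z = 48 + 44346 = 44394$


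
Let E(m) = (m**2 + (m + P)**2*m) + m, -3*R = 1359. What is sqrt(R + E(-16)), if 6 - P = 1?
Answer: I*sqrt(2149) ≈ 46.357*I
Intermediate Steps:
R = -453 (R = -1/3*1359 = -453)
P = 5 (P = 6 - 1*1 = 6 - 1 = 5)
E(m) = m + m**2 + m*(5 + m)**2 (E(m) = (m**2 + (m + 5)**2*m) + m = (m**2 + (5 + m)**2*m) + m = (m**2 + m*(5 + m)**2) + m = m + m**2 + m*(5 + m)**2)
sqrt(R + E(-16)) = sqrt(-453 - 16*(1 - 16 + (5 - 16)**2)) = sqrt(-453 - 16*(1 - 16 + (-11)**2)) = sqrt(-453 - 16*(1 - 16 + 121)) = sqrt(-453 - 16*106) = sqrt(-453 - 1696) = sqrt(-2149) = I*sqrt(2149)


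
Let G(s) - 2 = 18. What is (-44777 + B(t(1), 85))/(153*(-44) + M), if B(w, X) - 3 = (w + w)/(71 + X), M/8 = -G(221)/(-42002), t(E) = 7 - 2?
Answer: 73343199367/11027534856 ≈ 6.6509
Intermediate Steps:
t(E) = 5
G(s) = 20 (G(s) = 2 + 18 = 20)
M = 80/21001 (M = 8*(-20/(-42002)) = 8*(-20*(-1)/42002) = 8*(-1*(-10/21001)) = 8*(10/21001) = 80/21001 ≈ 0.0038093)
B(w, X) = 3 + 2*w/(71 + X) (B(w, X) = 3 + (w + w)/(71 + X) = 3 + (2*w)/(71 + X) = 3 + 2*w/(71 + X))
(-44777 + B(t(1), 85))/(153*(-44) + M) = (-44777 + (213 + 2*5 + 3*85)/(71 + 85))/(153*(-44) + 80/21001) = (-44777 + (213 + 10 + 255)/156)/(-6732 + 80/21001) = (-44777 + (1/156)*478)/(-141378652/21001) = (-44777 + 239/78)*(-21001/141378652) = -3492367/78*(-21001/141378652) = 73343199367/11027534856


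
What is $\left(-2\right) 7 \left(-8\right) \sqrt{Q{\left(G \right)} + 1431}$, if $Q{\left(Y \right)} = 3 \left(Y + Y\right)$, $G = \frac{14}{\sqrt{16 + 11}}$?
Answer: $\frac{112 \sqrt{12879 + 84 \sqrt{3}}}{3} \approx 4260.7$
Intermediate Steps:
$G = \frac{14 \sqrt{3}}{9}$ ($G = \frac{14}{\sqrt{27}} = \frac{14}{3 \sqrt{3}} = 14 \frac{\sqrt{3}}{9} = \frac{14 \sqrt{3}}{9} \approx 2.6943$)
$Q{\left(Y \right)} = 6 Y$ ($Q{\left(Y \right)} = 3 \cdot 2 Y = 6 Y$)
$\left(-2\right) 7 \left(-8\right) \sqrt{Q{\left(G \right)} + 1431} = \left(-2\right) 7 \left(-8\right) \sqrt{6 \frac{14 \sqrt{3}}{9} + 1431} = \left(-14\right) \left(-8\right) \sqrt{\frac{28 \sqrt{3}}{3} + 1431} = 112 \sqrt{1431 + \frac{28 \sqrt{3}}{3}}$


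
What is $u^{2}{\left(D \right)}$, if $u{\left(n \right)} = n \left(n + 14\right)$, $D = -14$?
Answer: $0$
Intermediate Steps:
$u{\left(n \right)} = n \left(14 + n\right)$
$u^{2}{\left(D \right)} = \left(- 14 \left(14 - 14\right)\right)^{2} = \left(\left(-14\right) 0\right)^{2} = 0^{2} = 0$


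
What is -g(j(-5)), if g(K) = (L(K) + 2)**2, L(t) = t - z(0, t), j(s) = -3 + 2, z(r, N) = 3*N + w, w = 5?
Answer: -1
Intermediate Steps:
z(r, N) = 5 + 3*N (z(r, N) = 3*N + 5 = 5 + 3*N)
j(s) = -1
L(t) = -5 - 2*t (L(t) = t - (5 + 3*t) = t + (-5 - 3*t) = -5 - 2*t)
g(K) = (-3 - 2*K)**2 (g(K) = ((-5 - 2*K) + 2)**2 = (-3 - 2*K)**2)
-g(j(-5)) = -(3 + 2*(-1))**2 = -(3 - 2)**2 = -1*1**2 = -1*1 = -1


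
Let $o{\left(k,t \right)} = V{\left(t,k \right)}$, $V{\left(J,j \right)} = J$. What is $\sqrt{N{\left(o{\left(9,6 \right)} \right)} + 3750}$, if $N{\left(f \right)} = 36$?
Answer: $\sqrt{3786} \approx 61.53$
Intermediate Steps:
$o{\left(k,t \right)} = t$
$\sqrt{N{\left(o{\left(9,6 \right)} \right)} + 3750} = \sqrt{36 + 3750} = \sqrt{3786}$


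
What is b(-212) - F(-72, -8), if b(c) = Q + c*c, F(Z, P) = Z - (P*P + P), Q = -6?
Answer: 45066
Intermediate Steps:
F(Z, P) = Z - P - P² (F(Z, P) = Z - (P² + P) = Z - (P + P²) = Z + (-P - P²) = Z - P - P²)
b(c) = -6 + c² (b(c) = -6 + c*c = -6 + c²)
b(-212) - F(-72, -8) = (-6 + (-212)²) - (-72 - 1*(-8) - 1*(-8)²) = (-6 + 44944) - (-72 + 8 - 1*64) = 44938 - (-72 + 8 - 64) = 44938 - 1*(-128) = 44938 + 128 = 45066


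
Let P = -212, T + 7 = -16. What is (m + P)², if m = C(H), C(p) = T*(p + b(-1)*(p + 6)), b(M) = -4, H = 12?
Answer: 1364224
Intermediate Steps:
T = -23 (T = -7 - 16 = -23)
C(p) = 552 + 69*p (C(p) = -23*(p - 4*(p + 6)) = -23*(p - 4*(6 + p)) = -23*(p + (-24 - 4*p)) = -23*(-24 - 3*p) = 552 + 69*p)
m = 1380 (m = 552 + 69*12 = 552 + 828 = 1380)
(m + P)² = (1380 - 212)² = 1168² = 1364224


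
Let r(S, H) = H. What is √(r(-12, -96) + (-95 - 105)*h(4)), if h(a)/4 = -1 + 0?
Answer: 8*√11 ≈ 26.533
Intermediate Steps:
h(a) = -4 (h(a) = 4*(-1 + 0) = 4*(-1) = -4)
√(r(-12, -96) + (-95 - 105)*h(4)) = √(-96 + (-95 - 105)*(-4)) = √(-96 - 200*(-4)) = √(-96 + 800) = √704 = 8*√11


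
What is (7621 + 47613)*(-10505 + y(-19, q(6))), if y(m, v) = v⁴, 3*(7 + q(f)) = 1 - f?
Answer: -21758274386/81 ≈ -2.6862e+8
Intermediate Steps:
q(f) = -20/3 - f/3 (q(f) = -7 + (1 - f)/3 = -7 + (⅓ - f/3) = -20/3 - f/3)
(7621 + 47613)*(-10505 + y(-19, q(6))) = (7621 + 47613)*(-10505 + (-20/3 - ⅓*6)⁴) = 55234*(-10505 + (-20/3 - 2)⁴) = 55234*(-10505 + (-26/3)⁴) = 55234*(-10505 + 456976/81) = 55234*(-393929/81) = -21758274386/81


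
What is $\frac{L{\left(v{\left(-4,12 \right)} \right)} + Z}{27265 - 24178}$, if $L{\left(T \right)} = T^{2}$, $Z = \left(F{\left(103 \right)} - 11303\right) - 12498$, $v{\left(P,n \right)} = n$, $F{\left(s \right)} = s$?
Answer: $- \frac{23554}{3087} \approx -7.6301$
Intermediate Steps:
$Z = -23698$ ($Z = \left(103 - 11303\right) - 12498 = -11200 - 12498 = -23698$)
$\frac{L{\left(v{\left(-4,12 \right)} \right)} + Z}{27265 - 24178} = \frac{12^{2} - 23698}{27265 - 24178} = \frac{144 - 23698}{3087} = \left(-23554\right) \frac{1}{3087} = - \frac{23554}{3087}$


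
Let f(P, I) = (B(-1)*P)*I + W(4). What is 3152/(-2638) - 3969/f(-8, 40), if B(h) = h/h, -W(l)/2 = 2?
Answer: 58327/5276 ≈ 11.055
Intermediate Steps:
W(l) = -4 (W(l) = -2*2 = -4)
B(h) = 1
f(P, I) = -4 + I*P (f(P, I) = (1*P)*I - 4 = P*I - 4 = I*P - 4 = -4 + I*P)
3152/(-2638) - 3969/f(-8, 40) = 3152/(-2638) - 3969/(-4 + 40*(-8)) = 3152*(-1/2638) - 3969/(-4 - 320) = -1576/1319 - 3969/(-324) = -1576/1319 - 3969*(-1/324) = -1576/1319 + 49/4 = 58327/5276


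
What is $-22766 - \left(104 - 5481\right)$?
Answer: $-17389$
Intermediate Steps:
$-22766 - \left(104 - 5481\right) = -22766 - -5377 = -22766 + 5377 = -17389$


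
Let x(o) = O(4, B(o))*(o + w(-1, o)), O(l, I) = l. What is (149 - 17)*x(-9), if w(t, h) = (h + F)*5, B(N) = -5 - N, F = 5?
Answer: -15312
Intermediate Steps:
w(t, h) = 25 + 5*h (w(t, h) = (h + 5)*5 = (5 + h)*5 = 25 + 5*h)
x(o) = 100 + 24*o (x(o) = 4*(o + (25 + 5*o)) = 4*(25 + 6*o) = 100 + 24*o)
(149 - 17)*x(-9) = (149 - 17)*(100 + 24*(-9)) = 132*(100 - 216) = 132*(-116) = -15312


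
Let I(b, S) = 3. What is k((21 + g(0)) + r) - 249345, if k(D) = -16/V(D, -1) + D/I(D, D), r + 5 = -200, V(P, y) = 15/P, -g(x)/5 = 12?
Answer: -3737491/15 ≈ -2.4917e+5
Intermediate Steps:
g(x) = -60 (g(x) = -5*12 = -60)
r = -205 (r = -5 - 200 = -205)
k(D) = -11*D/15 (k(D) = -16*D/15 + D/3 = -11*D/15)
k((21 + g(0)) + r) - 249345 = -11*((21 - 60) - 205)/15 - 249345 = -11*(-39 - 205)/15 - 249345 = -11/15*(-244) - 249345 = 2684/15 - 249345 = -3737491/15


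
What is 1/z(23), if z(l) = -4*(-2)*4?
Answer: 1/32 ≈ 0.031250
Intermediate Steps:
z(l) = 32 (z(l) = 8*4 = 32)
1/z(23) = 1/32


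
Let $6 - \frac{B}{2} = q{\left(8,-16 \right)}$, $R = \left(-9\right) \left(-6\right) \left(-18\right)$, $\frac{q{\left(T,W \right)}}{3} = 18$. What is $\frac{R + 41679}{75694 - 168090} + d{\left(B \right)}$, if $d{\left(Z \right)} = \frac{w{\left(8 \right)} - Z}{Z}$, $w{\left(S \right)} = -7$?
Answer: $- \frac{3032779}{2217504} \approx -1.3677$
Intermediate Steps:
$q{\left(T,W \right)} = 54$ ($q{\left(T,W \right)} = 3 \cdot 18 = 54$)
$R = -972$ ($R = 54 \left(-18\right) = -972$)
$B = -96$ ($B = 12 - 108 = -96$)
$d{\left(Z \right)} = \frac{-7 - Z}{Z}$
$\frac{R + 41679}{75694 - 168090} + d{\left(B \right)} = \frac{-972 + 41679}{75694 - 168090} + \frac{-7 - -96}{-96} = \frac{40707}{-92396} - \frac{-7 + 96}{96} = 40707 \left(- \frac{1}{92396}\right) - \frac{89}{96} = - \frac{40707}{92396} - \frac{89}{96} = - \frac{3032779}{2217504}$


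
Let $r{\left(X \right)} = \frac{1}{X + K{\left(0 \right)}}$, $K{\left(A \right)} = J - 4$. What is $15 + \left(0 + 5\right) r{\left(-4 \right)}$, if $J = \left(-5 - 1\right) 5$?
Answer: $\frac{565}{38} \approx 14.868$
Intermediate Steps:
$J = -30$ ($J = \left(-6\right) 5 = -30$)
$K{\left(A \right)} = -34$ ($K{\left(A \right)} = -30 - 4 = -34$)
$r{\left(X \right)} = \frac{1}{-34 + X}$ ($r{\left(X \right)} = \frac{1}{X - 34} = \frac{1}{-34 + X}$)
$15 + \left(0 + 5\right) r{\left(-4 \right)} = 15 + \frac{0 + 5}{-34 - 4} = 15 + \frac{5}{-38} = 15 + 5 \left(- \frac{1}{38}\right) = 15 - \frac{5}{38} = \frac{565}{38}$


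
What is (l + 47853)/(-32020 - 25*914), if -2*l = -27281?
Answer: -122987/109740 ≈ -1.1207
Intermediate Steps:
l = 27281/2 (l = -½*(-27281) = 27281/2 ≈ 13641.)
(l + 47853)/(-32020 - 25*914) = (27281/2 + 47853)/(-32020 - 25*914) = 122987/(2*(-32020 - 22850)) = (122987/2)/(-54870) = (122987/2)*(-1/54870) = -122987/109740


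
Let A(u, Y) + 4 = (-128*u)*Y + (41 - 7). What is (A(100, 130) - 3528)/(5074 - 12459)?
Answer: 238214/1055 ≈ 225.80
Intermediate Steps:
A(u, Y) = 30 - 128*Y*u (A(u, Y) = -4 + ((-128*u)*Y + (41 - 7)) = -4 + (-128*Y*u + 34) = -4 + (34 - 128*Y*u) = 30 - 128*Y*u)
(A(100, 130) - 3528)/(5074 - 12459) = ((30 - 128*130*100) - 3528)/(5074 - 12459) = ((30 - 1664000) - 3528)/(-7385) = (-1663970 - 3528)*(-1/7385) = -1667498*(-1/7385) = 238214/1055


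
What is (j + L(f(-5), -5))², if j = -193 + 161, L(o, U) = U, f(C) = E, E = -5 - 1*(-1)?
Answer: 1369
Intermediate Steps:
E = -4 (E = -5 + 1 = -4)
f(C) = -4
j = -32
(j + L(f(-5), -5))² = (-32 - 5)² = (-37)² = 1369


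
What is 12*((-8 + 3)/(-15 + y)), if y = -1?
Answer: 15/4 ≈ 3.7500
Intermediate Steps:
12*((-8 + 3)/(-15 + y)) = 12*((-8 + 3)/(-15 - 1)) = 12*(-5/(-16)) = 12*(-5*(-1/16)) = 12*(5/16) = 15/4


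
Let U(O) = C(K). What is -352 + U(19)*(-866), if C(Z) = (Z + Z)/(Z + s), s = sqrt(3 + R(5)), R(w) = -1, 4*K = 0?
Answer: -352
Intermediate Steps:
K = 0 (K = (1/4)*0 = 0)
s = sqrt(2) (s = sqrt(3 - 1) = sqrt(2) ≈ 1.4142)
C(Z) = 2*Z/(Z + sqrt(2)) (C(Z) = (Z + Z)/(Z + sqrt(2)) = (2*Z)/(Z + sqrt(2)) = 2*Z/(Z + sqrt(2)))
U(O) = 0 (U(O) = 2*0/(0 + sqrt(2)) = 2*0/sqrt(2) = 2*0*(sqrt(2)/2) = 0)
-352 + U(19)*(-866) = -352 + 0*(-866) = -352 + 0 = -352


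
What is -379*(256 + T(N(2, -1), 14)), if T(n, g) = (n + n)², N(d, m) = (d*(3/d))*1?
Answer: -110668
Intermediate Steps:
N(d, m) = 3 (N(d, m) = 3*1 = 3)
T(n, g) = 4*n² (T(n, g) = (2*n)² = 4*n²)
-379*(256 + T(N(2, -1), 14)) = -379*(256 + 4*3²) = -379*(256 + 4*9) = -379*(256 + 36) = -379*292 = -110668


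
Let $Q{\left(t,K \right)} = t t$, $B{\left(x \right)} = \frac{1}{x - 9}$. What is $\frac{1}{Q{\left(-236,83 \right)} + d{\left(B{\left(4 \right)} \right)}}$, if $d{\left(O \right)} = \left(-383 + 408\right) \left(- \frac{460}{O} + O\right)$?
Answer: $\frac{1}{113191} \approx 8.8346 \cdot 10^{-6}$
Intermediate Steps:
$B{\left(x \right)} = \frac{1}{-9 + x}$
$d{\left(O \right)} = - \frac{11500}{O} + 25 O$ ($d{\left(O \right)} = 25 \left(O - \frac{460}{O}\right) = - \frac{11500}{O} + 25 O$)
$Q{\left(t,K \right)} = t^{2}$
$\frac{1}{Q{\left(-236,83 \right)} + d{\left(B{\left(4 \right)} \right)}} = \frac{1}{\left(-236\right)^{2} + \left(- \frac{11500}{\frac{1}{-9 + 4}} + \frac{25}{-9 + 4}\right)} = \frac{1}{55696 + \left(- \frac{11500}{\frac{1}{-5}} + \frac{25}{-5}\right)} = \frac{1}{55696 + \left(- \frac{11500}{- \frac{1}{5}} + 25 \left(- \frac{1}{5}\right)\right)} = \frac{1}{55696 - -57495} = \frac{1}{55696 + \left(57500 - 5\right)} = \frac{1}{55696 + 57495} = \frac{1}{113191}$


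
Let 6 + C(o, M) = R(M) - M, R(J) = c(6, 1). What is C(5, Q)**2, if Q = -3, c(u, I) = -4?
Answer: 49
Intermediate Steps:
R(J) = -4
C(o, M) = -10 - M (C(o, M) = -6 + (-4 - M) = -10 - M)
C(5, Q)**2 = (-10 - 1*(-3))**2 = (-10 + 3)**2 = (-7)**2 = 49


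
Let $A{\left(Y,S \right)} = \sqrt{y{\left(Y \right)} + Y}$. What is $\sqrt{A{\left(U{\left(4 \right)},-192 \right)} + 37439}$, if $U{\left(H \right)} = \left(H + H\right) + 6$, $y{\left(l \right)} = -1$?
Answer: $\sqrt{37439 + \sqrt{13}} \approx 193.5$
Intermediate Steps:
$U{\left(H \right)} = 6 + 2 H$ ($U{\left(H \right)} = 2 H + 6 = 6 + 2 H$)
$A{\left(Y,S \right)} = \sqrt{-1 + Y}$
$\sqrt{A{\left(U{\left(4 \right)},-192 \right)} + 37439} = \sqrt{\sqrt{-1 + \left(6 + 2 \cdot 4\right)} + 37439} = \sqrt{\sqrt{-1 + \left(6 + 8\right)} + 37439} = \sqrt{\sqrt{-1 + 14} + 37439} = \sqrt{\sqrt{13} + 37439} = \sqrt{37439 + \sqrt{13}}$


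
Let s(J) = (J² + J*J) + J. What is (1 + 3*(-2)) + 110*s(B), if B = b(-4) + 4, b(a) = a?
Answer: -5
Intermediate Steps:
B = 0 (B = -4 + 4 = 0)
s(J) = J + 2*J² (s(J) = (J² + J²) + J = 2*J² + J = J + 2*J²)
(1 + 3*(-2)) + 110*s(B) = (1 + 3*(-2)) + 110*(0*(1 + 2*0)) = (1 - 6) + 110*(0*(1 + 0)) = -5 + 110*(0*1) = -5 + 110*0 = -5 + 0 = -5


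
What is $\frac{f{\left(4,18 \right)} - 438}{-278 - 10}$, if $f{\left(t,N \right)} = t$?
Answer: $\frac{217}{144} \approx 1.5069$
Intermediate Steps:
$\frac{f{\left(4,18 \right)} - 438}{-278 - 10} = \frac{4 - 438}{-278 - 10} = - \frac{434}{-288} = \left(-434\right) \left(- \frac{1}{288}\right) = \frac{217}{144}$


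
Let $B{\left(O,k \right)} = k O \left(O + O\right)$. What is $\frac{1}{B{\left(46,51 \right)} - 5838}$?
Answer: $\frac{1}{209994} \approx 4.762 \cdot 10^{-6}$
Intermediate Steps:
$B{\left(O,k \right)} = 2 k O^{2}$ ($B{\left(O,k \right)} = O k 2 O = 2 k O^{2}$)
$\frac{1}{B{\left(46,51 \right)} - 5838} = \frac{1}{2 \cdot 51 \cdot 46^{2} - 5838} = \frac{1}{2 \cdot 51 \cdot 2116 - 5838} = \frac{1}{215832 - 5838} = \frac{1}{209994}$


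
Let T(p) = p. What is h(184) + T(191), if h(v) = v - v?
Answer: 191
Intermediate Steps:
h(v) = 0
h(184) + T(191) = 0 + 191 = 191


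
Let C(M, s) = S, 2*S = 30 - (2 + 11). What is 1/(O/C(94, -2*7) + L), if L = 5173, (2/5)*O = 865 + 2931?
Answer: 17/106921 ≈ 0.00015900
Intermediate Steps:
O = 9490 (O = 5*(865 + 2931)/2 = (5/2)*3796 = 9490)
S = 17/2 (S = (30 - (2 + 11))/2 = (30 - 1*13)/2 = (30 - 13)/2 = (½)*17 = 17/2 ≈ 8.5000)
C(M, s) = 17/2
1/(O/C(94, -2*7) + L) = 1/(9490/(17/2) + 5173) = 1/(9490*(2/17) + 5173) = 1/(18980/17 + 5173) = 1/(106921/17) = 17/106921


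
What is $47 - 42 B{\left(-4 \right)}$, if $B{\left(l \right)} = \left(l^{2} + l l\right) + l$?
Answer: $-1129$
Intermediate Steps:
$B{\left(l \right)} = l + 2 l^{2}$ ($B{\left(l \right)} = \left(l^{2} + l^{2}\right) + l = 2 l^{2} + l = l + 2 l^{2}$)
$47 - 42 B{\left(-4 \right)} = 47 - 42 \left(- 4 \left(1 + 2 \left(-4\right)\right)\right) = 47 - 42 \left(- 4 \left(1 - 8\right)\right) = 47 - 42 \left(\left(-4\right) \left(-7\right)\right) = 47 - 1176 = -1129$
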